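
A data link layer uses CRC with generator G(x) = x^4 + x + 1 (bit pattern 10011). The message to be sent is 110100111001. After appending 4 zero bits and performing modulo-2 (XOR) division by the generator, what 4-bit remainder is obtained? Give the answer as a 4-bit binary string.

Append 4 zeros: 1101001110010000. Divide by 10011 (XOR where the leading bit is 1):
  pos 0: 11010 XOR 10011 = 01001
  pos 1: 10010 XOR 10011 = 00001
  pos 5: 11110 XOR 10011 = 01101
  pos 6: 11010 XOR 10011 = 01001
  pos 7: 10011 XOR 10011 = 00000
Remainder (last 4 bits) = 0000. This is the CRC / FCS.

0000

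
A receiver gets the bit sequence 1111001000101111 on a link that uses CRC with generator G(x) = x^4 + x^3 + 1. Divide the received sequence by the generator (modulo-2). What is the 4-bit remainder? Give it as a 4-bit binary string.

Modulo-2 division of 1111001000101111 by 11001:
  pos 0: 11110 XOR 11001 = 00111
  pos 2: 11101 XOR 11001 = 00100
  pos 4: 10000 XOR 11001 = 01001
  pos 5: 10010 XOR 11001 = 01011
  pos 6: 10111 XOR 11001 = 01110
  pos 7: 11100 XOR 11001 = 00101
  pos 9: 10111 XOR 11001 = 01110
  pos 10: 11101 XOR 11001 = 00100
Remainder = 1001 (nonzero — an error is detected).

1001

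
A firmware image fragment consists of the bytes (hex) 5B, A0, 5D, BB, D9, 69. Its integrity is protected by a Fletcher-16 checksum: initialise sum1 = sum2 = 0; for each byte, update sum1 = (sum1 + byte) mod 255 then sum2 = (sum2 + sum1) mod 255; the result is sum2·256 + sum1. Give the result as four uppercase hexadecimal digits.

0D58

Running sums (mod 255):
  after byte 0 (5B): sum1=91, sum2=91
  after byte 1 (A0): sum1=251, sum2=87
  after byte 2 (5D): sum1=89, sum2=176
  after byte 3 (BB): sum1=21, sum2=197
  after byte 4 (D9): sum1=238, sum2=180
  after byte 5 (69): sum1=88, sum2=13
Checksum = sum2·256 + sum1 = 13·256 + 88 = 3416 = 0x0D58.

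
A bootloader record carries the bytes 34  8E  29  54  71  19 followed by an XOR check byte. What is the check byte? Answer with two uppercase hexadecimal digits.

AF

XOR the bytes together:
  start with 0x34
  0x34 ⊕ 0x8E = 0xBA
  0xBA ⊕ 0x29 = 0x93
  0x93 ⊕ 0x54 = 0xC7
  0xC7 ⊕ 0x71 = 0xB6
  0xB6 ⊕ 0x19 = 0xAF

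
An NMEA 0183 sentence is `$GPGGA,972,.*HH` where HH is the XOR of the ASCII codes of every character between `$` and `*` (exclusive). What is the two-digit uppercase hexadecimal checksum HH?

44

XOR the ASCII codes of the payload characters:
  'G' = 0x47 → acc = 0x47
  'P' = 0x50 → acc = 0x17
  'G' = 0x47 → acc = 0x50
  'G' = 0x47 → acc = 0x17
  'A' = 0x41 → acc = 0x56
  ',' = 0x2C → acc = 0x7A
  '9' = 0x39 → acc = 0x43
  '7' = 0x37 → acc = 0x74
  '2' = 0x32 → acc = 0x46
  ',' = 0x2C → acc = 0x6A
  '.' = 0x2E → acc = 0x44
Checksum = 0x44.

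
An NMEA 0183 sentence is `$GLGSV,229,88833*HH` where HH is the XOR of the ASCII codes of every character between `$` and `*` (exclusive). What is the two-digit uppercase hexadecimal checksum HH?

48

XOR the ASCII codes of the payload characters:
  'G' = 0x47 → acc = 0x47
  'L' = 0x4C → acc = 0x0B
  'G' = 0x47 → acc = 0x4C
  'S' = 0x53 → acc = 0x1F
  'V' = 0x56 → acc = 0x49
  ',' = 0x2C → acc = 0x65
  '2' = 0x32 → acc = 0x57
  '2' = 0x32 → acc = 0x65
  '9' = 0x39 → acc = 0x5C
  ',' = 0x2C → acc = 0x70
  '8' = 0x38 → acc = 0x48
  '8' = 0x38 → acc = 0x70
  '8' = 0x38 → acc = 0x48
  '3' = 0x33 → acc = 0x7B
  '3' = 0x33 → acc = 0x48
Checksum = 0x48.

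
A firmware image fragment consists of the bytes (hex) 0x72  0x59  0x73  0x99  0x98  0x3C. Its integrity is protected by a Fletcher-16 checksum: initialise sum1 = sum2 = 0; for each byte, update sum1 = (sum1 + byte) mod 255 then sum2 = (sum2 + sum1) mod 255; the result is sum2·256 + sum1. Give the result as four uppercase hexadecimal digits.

75AD

Running sums (mod 255):
  after byte 0 (0x72): sum1=114, sum2=114
  after byte 1 (0x59): sum1=203, sum2=62
  after byte 2 (0x73): sum1=63, sum2=125
  after byte 3 (0x99): sum1=216, sum2=86
  after byte 4 (0x98): sum1=113, sum2=199
  after byte 5 (0x3C): sum1=173, sum2=117
Checksum = sum2·256 + sum1 = 117·256 + 173 = 30125 = 0x75AD.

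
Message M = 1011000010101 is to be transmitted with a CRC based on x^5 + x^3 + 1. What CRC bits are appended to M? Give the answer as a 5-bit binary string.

Append 5 zeros: 101100001010100000. Divide by 101001 (XOR where the leading bit is 1):
  pos 0: 101100 XOR 101001 = 000101
  pos 3: 101001 XOR 101001 = 000000
  pos 10: 101000 XOR 101001 = 000001
Remainder (last 5 bits) = 00100. This is the CRC / FCS.

00100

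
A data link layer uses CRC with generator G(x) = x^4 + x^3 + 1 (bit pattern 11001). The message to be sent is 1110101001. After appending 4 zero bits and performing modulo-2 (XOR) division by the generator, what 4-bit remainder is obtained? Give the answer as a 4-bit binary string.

0011

Append 4 zeros: 11101010010000. Divide by 11001 (XOR where the leading bit is 1):
  pos 0: 11101 XOR 11001 = 00100
  pos 2: 10001 XOR 11001 = 01000
  pos 3: 10000 XOR 11001 = 01001
  pos 4: 10010 XOR 11001 = 01011
  pos 5: 10111 XOR 11001 = 01110
  pos 6: 11100 XOR 11001 = 00101
  pos 8: 10100 XOR 11001 = 01101
  pos 9: 11010 XOR 11001 = 00011
Remainder (last 4 bits) = 0011. This is the CRC / FCS.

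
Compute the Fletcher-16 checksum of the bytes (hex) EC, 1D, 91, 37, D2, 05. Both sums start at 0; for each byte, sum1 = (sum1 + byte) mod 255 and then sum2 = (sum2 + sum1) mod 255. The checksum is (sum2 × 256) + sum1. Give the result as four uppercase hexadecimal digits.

B5AA

Running sums (mod 255):
  after byte 0 (EC): sum1=236, sum2=236
  after byte 1 (1D): sum1=10, sum2=246
  after byte 2 (91): sum1=155, sum2=146
  after byte 3 (37): sum1=210, sum2=101
  after byte 4 (D2): sum1=165, sum2=11
  after byte 5 (05): sum1=170, sum2=181
Checksum = sum2·256 + sum1 = 181·256 + 170 = 46506 = 0xB5AA.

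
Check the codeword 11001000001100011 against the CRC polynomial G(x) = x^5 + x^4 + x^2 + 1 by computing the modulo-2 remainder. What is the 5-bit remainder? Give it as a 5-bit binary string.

10110

Modulo-2 division of 11001000001100011 by 110101:
  pos 0: 110010 XOR 110101 = 000111
  pos 3: 111000 XOR 110101 = 001101
  pos 5: 110101 XOR 110101 = 000000
  pos 11: 100011 XOR 110101 = 010110
Remainder = 10110 (nonzero — an error is detected).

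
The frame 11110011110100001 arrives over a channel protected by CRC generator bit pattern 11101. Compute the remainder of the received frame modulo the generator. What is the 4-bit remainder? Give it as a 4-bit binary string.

0000

Modulo-2 division of 11110011110100001 by 11101:
  pos 0: 11110 XOR 11101 = 00011
  pos 3: 11011 XOR 11101 = 00110
  pos 5: 11011 XOR 11101 = 00110
  pos 7: 11001 XOR 11101 = 00100
  pos 9: 10000 XOR 11101 = 01101
  pos 10: 11010 XOR 11101 = 00111
  pos 12: 11101 XOR 11101 = 00000
Remainder = 0000 (zero — the frame passes the CRC check).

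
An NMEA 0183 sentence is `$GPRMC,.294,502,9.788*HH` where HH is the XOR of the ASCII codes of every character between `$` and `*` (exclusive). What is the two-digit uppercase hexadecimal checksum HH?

XOR the ASCII codes of the payload characters:
  'G' = 0x47 → acc = 0x47
  'P' = 0x50 → acc = 0x17
  'R' = 0x52 → acc = 0x45
  'M' = 0x4D → acc = 0x08
  'C' = 0x43 → acc = 0x4B
  ',' = 0x2C → acc = 0x67
  '.' = 0x2E → acc = 0x49
  '2' = 0x32 → acc = 0x7B
  '9' = 0x39 → acc = 0x42
  '4' = 0x34 → acc = 0x76
  ',' = 0x2C → acc = 0x5A
  '5' = 0x35 → acc = 0x6F
  '0' = 0x30 → acc = 0x5F
  '2' = 0x32 → acc = 0x6D
  ',' = 0x2C → acc = 0x41
  '9' = 0x39 → acc = 0x78
  '.' = 0x2E → acc = 0x56
  '7' = 0x37 → acc = 0x61
  '8' = 0x38 → acc = 0x59
  '8' = 0x38 → acc = 0x61
Checksum = 0x61.

61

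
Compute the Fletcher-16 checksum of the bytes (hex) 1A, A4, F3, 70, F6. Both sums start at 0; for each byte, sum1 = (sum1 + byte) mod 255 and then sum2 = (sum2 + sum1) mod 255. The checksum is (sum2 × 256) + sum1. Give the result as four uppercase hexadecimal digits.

C81A

Running sums (mod 255):
  after byte 0 (1A): sum1=26, sum2=26
  after byte 1 (A4): sum1=190, sum2=216
  after byte 2 (F3): sum1=178, sum2=139
  after byte 3 (70): sum1=35, sum2=174
  after byte 4 (F6): sum1=26, sum2=200
Checksum = sum2·256 + sum1 = 200·256 + 26 = 51226 = 0xC81A.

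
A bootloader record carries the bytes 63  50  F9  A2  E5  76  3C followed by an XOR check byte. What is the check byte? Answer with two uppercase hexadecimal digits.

XOR the bytes together:
  start with 0x63
  0x63 ⊕ 0x50 = 0x33
  0x33 ⊕ 0xF9 = 0xCA
  0xCA ⊕ 0xA2 = 0x68
  0x68 ⊕ 0xE5 = 0x8D
  0x8D ⊕ 0x76 = 0xFB
  0xFB ⊕ 0x3C = 0xC7

C7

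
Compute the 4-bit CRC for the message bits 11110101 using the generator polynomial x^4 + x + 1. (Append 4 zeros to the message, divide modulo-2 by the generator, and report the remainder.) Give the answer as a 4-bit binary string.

1001

Append 4 zeros: 111101010000. Divide by 10011 (XOR where the leading bit is 1):
  pos 0: 11110 XOR 10011 = 01101
  pos 1: 11011 XOR 10011 = 01000
  pos 2: 10000 XOR 10011 = 00011
  pos 5: 11100 XOR 10011 = 01111
  pos 6: 11110 XOR 10011 = 01101
  pos 7: 11010 XOR 10011 = 01001
Remainder (last 4 bits) = 1001. This is the CRC / FCS.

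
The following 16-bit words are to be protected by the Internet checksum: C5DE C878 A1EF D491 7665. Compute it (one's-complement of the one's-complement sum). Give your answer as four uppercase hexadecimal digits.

One's-complement addition (fold any carry out of bit 15 back into bit 0):
  0xC5DE + 0xC878 = 0x18E56 → wrap carry → 0x8E57
  0x8E57 + 0xA1EF = 0x13046 → wrap carry → 0x3047
  0x3047 + 0xD491 = 0x104D8 → wrap carry → 0x04D9
  0x04D9 + 0x7665 = 0x07B3E
One's-complement sum = 0x7B3E.
Checksum = ~0x7B3E & 0xFFFF = 0x84C1.

84C1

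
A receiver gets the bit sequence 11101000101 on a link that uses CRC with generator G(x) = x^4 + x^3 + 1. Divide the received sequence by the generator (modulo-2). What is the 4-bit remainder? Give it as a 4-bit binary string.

1011

Modulo-2 division of 11101000101 by 11001:
  pos 0: 11101 XOR 11001 = 00100
  pos 2: 10000 XOR 11001 = 01001
  pos 3: 10010 XOR 11001 = 01011
  pos 4: 10111 XOR 11001 = 01110
  pos 5: 11100 XOR 11001 = 00101
Remainder = 1011 (nonzero — an error is detected).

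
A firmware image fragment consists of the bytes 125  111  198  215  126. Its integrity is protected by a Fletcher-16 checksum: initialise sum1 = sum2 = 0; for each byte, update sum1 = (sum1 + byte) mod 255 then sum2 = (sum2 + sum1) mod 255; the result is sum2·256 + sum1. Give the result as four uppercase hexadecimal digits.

Running sums (mod 255):
  after byte 0 (125): sum1=125, sum2=125
  after byte 1 (111): sum1=236, sum2=106
  after byte 2 (198): sum1=179, sum2=30
  after byte 3 (215): sum1=139, sum2=169
  after byte 4 (126): sum1=10, sum2=179
Checksum = sum2·256 + sum1 = 179·256 + 10 = 45834 = 0xB30A.

B30A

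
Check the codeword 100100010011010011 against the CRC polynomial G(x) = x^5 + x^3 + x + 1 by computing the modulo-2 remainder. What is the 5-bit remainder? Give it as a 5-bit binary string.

Modulo-2 division of 100100010011010011 by 101011:
  pos 0: 100100 XOR 101011 = 001111
  pos 2: 111101 XOR 101011 = 010110
  pos 3: 101100 XOR 101011 = 000111
  pos 6: 111011 XOR 101011 = 010000
  pos 7: 100000 XOR 101011 = 001011
  pos 9: 101110 XOR 101011 = 000101
  pos 12: 101011 XOR 101011 = 000000
Remainder = 00000 (zero — the frame passes the CRC check).

00000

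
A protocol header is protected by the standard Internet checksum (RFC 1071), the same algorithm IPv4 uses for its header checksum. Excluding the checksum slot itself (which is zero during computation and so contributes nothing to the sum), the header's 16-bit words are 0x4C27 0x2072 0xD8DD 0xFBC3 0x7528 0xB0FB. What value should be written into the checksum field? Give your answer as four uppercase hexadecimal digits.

One's-complement addition (fold any carry out of bit 15 back into bit 0):
  0x4C27 + 0x2072 = 0x06C99
  0x6C99 + 0xD8DD = 0x14576 → wrap carry → 0x4577
  0x4577 + 0xFBC3 = 0x1413A → wrap carry → 0x413B
  0x413B + 0x7528 = 0x0B663
  0xB663 + 0xB0FB = 0x1675E → wrap carry → 0x675F
One's-complement sum = 0x675F.
Checksum = ~0x675F & 0xFFFF = 0x98A0.

98A0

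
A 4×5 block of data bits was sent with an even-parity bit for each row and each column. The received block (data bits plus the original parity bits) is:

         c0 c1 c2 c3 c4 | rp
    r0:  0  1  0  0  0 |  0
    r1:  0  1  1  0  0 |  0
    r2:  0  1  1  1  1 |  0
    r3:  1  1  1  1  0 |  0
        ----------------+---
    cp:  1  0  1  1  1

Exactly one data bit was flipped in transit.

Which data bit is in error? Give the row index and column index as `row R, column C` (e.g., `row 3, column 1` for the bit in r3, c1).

Recompute each row's even parity and compare to rp:
  r0: data parity 1, sent rp 0 → mismatch
  r1: data parity 0, sent rp 0 → ok
  r2: data parity 0, sent rp 0 → ok
  r3: data parity 0, sent rp 0 → ok
Recompute each column's even parity and compare to cp:
  c0: data parity 1, sent cp 1 → ok
  c1: data parity 0, sent cp 0 → ok
  c2: data parity 1, sent cp 1 → ok
  c3: data parity 0, sent cp 1 → mismatch
  c4: data parity 1, sent cp 1 → ok
Exactly one row (r0) and one column (c3) fail → the flipped bit is at their intersection.

row 0, column 3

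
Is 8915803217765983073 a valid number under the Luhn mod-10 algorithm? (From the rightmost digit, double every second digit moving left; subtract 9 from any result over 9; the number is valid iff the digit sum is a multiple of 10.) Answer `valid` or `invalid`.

invalid

From the right, keep odd positions and double even positions (subtract 9 from any doubled value over 9):
  doubled (positions 2,4,...): 5 6 9 3 5 4 0 1 9 → sum 42
  kept (positions 1,3,...): 3 0 8 5 7 1 3 8 1 8 → sum 44
Total = 86.
86 mod 10 = 6, so the number is invalid.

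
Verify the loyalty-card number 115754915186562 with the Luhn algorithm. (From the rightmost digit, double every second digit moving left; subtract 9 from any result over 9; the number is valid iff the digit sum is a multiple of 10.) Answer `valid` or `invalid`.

From the right, keep odd positions and double even positions (subtract 9 from any doubled value over 9):
  doubled (positions 2,4,...): 3 3 2 2 8 5 2 → sum 25
  kept (positions 1,3,...): 2 5 8 5 9 5 5 1 → sum 40
Total = 65.
65 mod 10 = 5, so the number is invalid.

invalid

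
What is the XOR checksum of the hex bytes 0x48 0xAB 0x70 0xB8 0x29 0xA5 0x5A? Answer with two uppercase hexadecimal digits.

XOR the bytes together:
  start with 0x48
  0x48 ⊕ 0xAB = 0xE3
  0xE3 ⊕ 0x70 = 0x93
  0x93 ⊕ 0xB8 = 0x2B
  0x2B ⊕ 0x29 = 0x02
  0x02 ⊕ 0xA5 = 0xA7
  0xA7 ⊕ 0x5A = 0xFD

FD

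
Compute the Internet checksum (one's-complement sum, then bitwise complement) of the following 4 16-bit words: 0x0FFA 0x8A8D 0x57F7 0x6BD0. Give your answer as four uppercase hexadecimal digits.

One's-complement addition (fold any carry out of bit 15 back into bit 0):
  0x0FFA + 0x8A8D = 0x09A87
  0x9A87 + 0x57F7 = 0x0F27E
  0xF27E + 0x6BD0 = 0x15E4E → wrap carry → 0x5E4F
One's-complement sum = 0x5E4F.
Checksum = ~0x5E4F & 0xFFFF = 0xA1B0.

A1B0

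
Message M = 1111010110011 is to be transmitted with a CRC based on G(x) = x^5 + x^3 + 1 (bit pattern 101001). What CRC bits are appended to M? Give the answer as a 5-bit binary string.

Append 5 zeros: 111101011001100000. Divide by 101001 (XOR where the leading bit is 1):
  pos 0: 111101 XOR 101001 = 010100
  pos 1: 101000 XOR 101001 = 000001
  pos 6: 111001 XOR 101001 = 010000
  pos 7: 100001 XOR 101001 = 001000
  pos 9: 100000 XOR 101001 = 001001
  pos 11: 100100 XOR 101001 = 001101
Remainder (last 5 bits) = 11010. This is the CRC / FCS.

11010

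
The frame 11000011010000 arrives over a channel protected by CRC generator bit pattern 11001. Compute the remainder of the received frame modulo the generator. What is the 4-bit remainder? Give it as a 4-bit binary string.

0100

Modulo-2 division of 11000011010000 by 11001:
  pos 0: 11000 XOR 11001 = 00001
  pos 4: 10110 XOR 11001 = 01111
  pos 5: 11111 XOR 11001 = 00110
  pos 7: 11000 XOR 11001 = 00001
Remainder = 0100 (nonzero — an error is detected).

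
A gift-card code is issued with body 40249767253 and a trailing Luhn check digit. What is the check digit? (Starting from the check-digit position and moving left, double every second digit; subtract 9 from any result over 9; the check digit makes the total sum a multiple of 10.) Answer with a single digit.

3

Partial digits right→left: 3 5 2 7 6 7 9 4 2 0 4
Double every second digit counting from the check-digit position (so the 1st, 3rd, 5th, ... of the partial from the right).
  doubled (with −9 where >9): 6 4 3 9 4 8 → sum 34
  kept as-is: 5 7 7 4 0 → sum 23
Total = 34 + 23 = 57.
Check digit = (10 − (57 mod 10)) mod 10 = 3.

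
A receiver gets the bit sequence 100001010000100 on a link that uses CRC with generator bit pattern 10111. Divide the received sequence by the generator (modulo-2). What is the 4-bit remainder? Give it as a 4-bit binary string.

0000

Modulo-2 division of 100001010000100 by 10111:
  pos 0: 10000 XOR 10111 = 00111
  pos 2: 11110 XOR 10111 = 01001
  pos 3: 10011 XOR 10111 = 00100
  pos 5: 10000 XOR 10111 = 00111
  pos 7: 11100 XOR 10111 = 01011
  pos 8: 10111 XOR 10111 = 00000
Remainder = 0000 (zero — the frame passes the CRC check).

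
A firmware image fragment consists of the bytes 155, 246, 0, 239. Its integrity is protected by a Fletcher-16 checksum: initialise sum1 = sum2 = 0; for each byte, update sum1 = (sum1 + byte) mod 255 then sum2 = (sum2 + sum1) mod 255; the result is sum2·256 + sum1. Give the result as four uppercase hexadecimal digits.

4382

Running sums (mod 255):
  after byte 0 (155): sum1=155, sum2=155
  after byte 1 (246): sum1=146, sum2=46
  after byte 2 (0): sum1=146, sum2=192
  after byte 3 (239): sum1=130, sum2=67
Checksum = sum2·256 + sum1 = 67·256 + 130 = 17282 = 0x4382.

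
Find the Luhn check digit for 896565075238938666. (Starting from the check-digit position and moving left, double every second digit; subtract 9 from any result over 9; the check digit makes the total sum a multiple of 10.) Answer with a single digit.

0

Partial digits right→left: 6 6 6 8 3 9 8 3 2 5 7 0 5 6 5 6 9 8
Double every second digit counting from the check-digit position (so the 1st, 3rd, 5th, ... of the partial from the right).
  doubled (with −9 where >9): 3 3 6 7 4 5 1 1 9 → sum 39
  kept as-is: 6 8 9 3 5 0 6 6 8 → sum 51
Total = 39 + 51 = 90.
Check digit = (10 − (90 mod 10)) mod 10 = 0.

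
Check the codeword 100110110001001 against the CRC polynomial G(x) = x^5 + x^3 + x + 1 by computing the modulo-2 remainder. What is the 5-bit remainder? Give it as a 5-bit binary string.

01011

Modulo-2 division of 100110110001001 by 101011:
  pos 0: 100110 XOR 101011 = 001101
  pos 2: 110111 XOR 101011 = 011100
  pos 3: 111000 XOR 101011 = 010011
  pos 4: 100110 XOR 101011 = 001101
  pos 6: 110101 XOR 101011 = 011110
  pos 7: 111100 XOR 101011 = 010111
  pos 8: 101110 XOR 101011 = 000101
Remainder = 01011 (nonzero — an error is detected).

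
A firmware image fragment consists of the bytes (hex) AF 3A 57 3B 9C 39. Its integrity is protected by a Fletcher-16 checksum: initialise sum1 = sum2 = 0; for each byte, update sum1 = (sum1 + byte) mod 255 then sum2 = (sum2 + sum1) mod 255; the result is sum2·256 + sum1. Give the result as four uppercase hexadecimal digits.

C252

Running sums (mod 255):
  after byte 0 (AF): sum1=175, sum2=175
  after byte 1 (3A): sum1=233, sum2=153
  after byte 2 (57): sum1=65, sum2=218
  after byte 3 (3B): sum1=124, sum2=87
  after byte 4 (9C): sum1=25, sum2=112
  after byte 5 (39): sum1=82, sum2=194
Checksum = sum2·256 + sum1 = 194·256 + 82 = 49746 = 0xC252.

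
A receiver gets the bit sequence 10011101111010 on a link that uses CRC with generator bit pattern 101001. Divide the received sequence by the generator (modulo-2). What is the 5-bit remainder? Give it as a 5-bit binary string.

00000

Modulo-2 division of 10011101111010 by 101001:
  pos 0: 100111 XOR 101001 = 001110
  pos 2: 111001 XOR 101001 = 010000
  pos 3: 100001 XOR 101001 = 001000
  pos 5: 100011 XOR 101001 = 001010
  pos 7: 101001 XOR 101001 = 000000
Remainder = 00000 (zero — the frame passes the CRC check).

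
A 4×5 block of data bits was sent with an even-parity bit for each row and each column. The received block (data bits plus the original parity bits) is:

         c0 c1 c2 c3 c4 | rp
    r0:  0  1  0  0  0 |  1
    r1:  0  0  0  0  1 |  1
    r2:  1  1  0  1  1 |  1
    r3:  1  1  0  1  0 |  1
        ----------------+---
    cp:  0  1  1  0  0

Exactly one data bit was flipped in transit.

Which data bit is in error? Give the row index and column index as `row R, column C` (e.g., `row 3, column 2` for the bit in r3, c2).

Recompute each row's even parity and compare to rp:
  r0: data parity 1, sent rp 1 → ok
  r1: data parity 1, sent rp 1 → ok
  r2: data parity 0, sent rp 1 → mismatch
  r3: data parity 1, sent rp 1 → ok
Recompute each column's even parity and compare to cp:
  c0: data parity 0, sent cp 0 → ok
  c1: data parity 1, sent cp 1 → ok
  c2: data parity 0, sent cp 1 → mismatch
  c3: data parity 0, sent cp 0 → ok
  c4: data parity 0, sent cp 0 → ok
Exactly one row (r2) and one column (c2) fail → the flipped bit is at their intersection.

row 2, column 2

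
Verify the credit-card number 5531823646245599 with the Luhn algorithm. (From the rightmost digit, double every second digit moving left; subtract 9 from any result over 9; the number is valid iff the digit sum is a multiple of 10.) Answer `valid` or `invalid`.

valid

From the right, keep odd positions and double even positions (subtract 9 from any doubled value over 9):
  doubled (positions 2,4,...): 9 1 4 8 6 7 6 1 → sum 42
  kept (positions 1,3,...): 9 5 4 6 6 2 1 5 → sum 38
Total = 80.
80 mod 10 = 0, so the number is valid.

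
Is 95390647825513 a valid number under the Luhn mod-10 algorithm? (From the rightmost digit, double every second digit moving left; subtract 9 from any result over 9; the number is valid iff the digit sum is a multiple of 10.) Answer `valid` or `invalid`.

From the right, keep odd positions and double even positions (subtract 9 from any doubled value over 9):
  doubled (positions 2,4,...): 2 1 7 8 0 6 9 → sum 33
  kept (positions 1,3,...): 3 5 2 7 6 9 5 → sum 37
Total = 70.
70 mod 10 = 0, so the number is valid.

valid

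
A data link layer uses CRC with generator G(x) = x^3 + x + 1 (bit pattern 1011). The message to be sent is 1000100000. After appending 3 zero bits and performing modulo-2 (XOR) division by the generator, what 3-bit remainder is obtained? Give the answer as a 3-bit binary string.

Append 3 zeros: 1000100000000. Divide by 1011 (XOR where the leading bit is 1):
  pos 0: 1000 XOR 1011 = 0011
  pos 2: 1110 XOR 1011 = 0101
  pos 3: 1010 XOR 1011 = 0001
  pos 6: 1000 XOR 1011 = 0011
  pos 8: 1100 XOR 1011 = 0111
  pos 9: 1110 XOR 1011 = 0101
Remainder (last 3 bits) = 101. This is the CRC / FCS.

101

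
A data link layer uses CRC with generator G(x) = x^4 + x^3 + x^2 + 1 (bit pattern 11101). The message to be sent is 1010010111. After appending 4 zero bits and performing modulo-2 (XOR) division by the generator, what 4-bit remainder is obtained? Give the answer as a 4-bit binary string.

0101

Append 4 zeros: 10100101110000. Divide by 11101 (XOR where the leading bit is 1):
  pos 0: 10100 XOR 11101 = 01001
  pos 1: 10011 XOR 11101 = 01110
  pos 2: 11100 XOR 11101 = 00001
  pos 6: 11110 XOR 11101 = 00011
  pos 9: 11000 XOR 11101 = 00101
Remainder (last 4 bits) = 0101. This is the CRC / FCS.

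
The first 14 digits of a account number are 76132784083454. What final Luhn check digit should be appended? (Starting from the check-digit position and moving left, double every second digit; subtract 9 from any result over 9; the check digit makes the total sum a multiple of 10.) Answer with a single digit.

Partial digits right→left: 4 5 4 3 8 0 4 8 7 2 3 1 6 7
Double every second digit counting from the check-digit position (so the 1st, 3rd, 5th, ... of the partial from the right).
  doubled (with −9 where >9): 8 8 7 8 5 6 3 → sum 45
  kept as-is: 5 3 0 8 2 1 7 → sum 26
Total = 45 + 26 = 71.
Check digit = (10 − (71 mod 10)) mod 10 = 9.

9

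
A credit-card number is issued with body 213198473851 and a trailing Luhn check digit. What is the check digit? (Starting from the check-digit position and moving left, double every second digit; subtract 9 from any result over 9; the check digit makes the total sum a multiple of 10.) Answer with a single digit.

9

Partial digits right→left: 1 5 8 3 7 4 8 9 1 3 1 2
Double every second digit counting from the check-digit position (so the 1st, 3rd, 5th, ... of the partial from the right).
  doubled (with −9 where >9): 2 7 5 7 2 2 → sum 25
  kept as-is: 5 3 4 9 3 2 → sum 26
Total = 25 + 26 = 51.
Check digit = (10 − (51 mod 10)) mod 10 = 9.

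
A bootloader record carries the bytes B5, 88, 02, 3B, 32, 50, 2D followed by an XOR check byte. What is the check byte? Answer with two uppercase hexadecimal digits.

XOR the bytes together:
  start with 0xB5
  0xB5 ⊕ 0x88 = 0x3D
  0x3D ⊕ 0x02 = 0x3F
  0x3F ⊕ 0x3B = 0x04
  0x04 ⊕ 0x32 = 0x36
  0x36 ⊕ 0x50 = 0x66
  0x66 ⊕ 0x2D = 0x4B

4B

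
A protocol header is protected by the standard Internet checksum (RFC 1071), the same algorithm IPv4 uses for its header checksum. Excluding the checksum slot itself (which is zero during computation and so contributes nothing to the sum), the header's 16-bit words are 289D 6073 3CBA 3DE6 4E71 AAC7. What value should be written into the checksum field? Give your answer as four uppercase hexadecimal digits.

0316

One's-complement addition (fold any carry out of bit 15 back into bit 0):
  0x289D + 0x6073 = 0x08910
  0x8910 + 0x3CBA = 0x0C5CA
  0xC5CA + 0x3DE6 = 0x103B0 → wrap carry → 0x03B1
  0x03B1 + 0x4E71 = 0x05222
  0x5222 + 0xAAC7 = 0x0FCE9
One's-complement sum = 0xFCE9.
Checksum = ~0xFCE9 & 0xFFFF = 0x0316.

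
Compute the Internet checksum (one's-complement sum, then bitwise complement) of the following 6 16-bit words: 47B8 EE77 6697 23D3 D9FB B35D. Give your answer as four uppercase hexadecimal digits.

B20B

One's-complement addition (fold any carry out of bit 15 back into bit 0):
  0x47B8 + 0xEE77 = 0x1362F → wrap carry → 0x3630
  0x3630 + 0x6697 = 0x09CC7
  0x9CC7 + 0x23D3 = 0x0C09A
  0xC09A + 0xD9FB = 0x19A95 → wrap carry → 0x9A96
  0x9A96 + 0xB35D = 0x14DF3 → wrap carry → 0x4DF4
One's-complement sum = 0x4DF4.
Checksum = ~0x4DF4 & 0xFFFF = 0xB20B.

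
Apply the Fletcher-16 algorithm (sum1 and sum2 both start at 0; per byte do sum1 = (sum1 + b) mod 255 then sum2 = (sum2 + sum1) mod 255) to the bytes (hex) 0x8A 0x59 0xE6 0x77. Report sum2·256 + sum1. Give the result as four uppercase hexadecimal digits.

Running sums (mod 255):
  after byte 0 (0x8A): sum1=138, sum2=138
  after byte 1 (0x59): sum1=227, sum2=110
  after byte 2 (0xE6): sum1=202, sum2=57
  after byte 3 (0x77): sum1=66, sum2=123
Checksum = sum2·256 + sum1 = 123·256 + 66 = 31554 = 0x7B42.

7B42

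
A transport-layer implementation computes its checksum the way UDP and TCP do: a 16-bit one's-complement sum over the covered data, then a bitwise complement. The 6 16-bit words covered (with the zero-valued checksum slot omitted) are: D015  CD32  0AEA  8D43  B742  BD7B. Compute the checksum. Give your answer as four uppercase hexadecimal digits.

55CB

One's-complement addition (fold any carry out of bit 15 back into bit 0):
  0xD015 + 0xCD32 = 0x19D47 → wrap carry → 0x9D48
  0x9D48 + 0x0AEA = 0x0A832
  0xA832 + 0x8D43 = 0x13575 → wrap carry → 0x3576
  0x3576 + 0xB742 = 0x0ECB8
  0xECB8 + 0xBD7B = 0x1AA33 → wrap carry → 0xAA34
One's-complement sum = 0xAA34.
Checksum = ~0xAA34 & 0xFFFF = 0x55CB.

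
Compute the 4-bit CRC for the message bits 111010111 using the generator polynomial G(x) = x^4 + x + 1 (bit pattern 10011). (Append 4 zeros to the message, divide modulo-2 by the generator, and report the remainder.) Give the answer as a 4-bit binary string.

Append 4 zeros: 1110101110000. Divide by 10011 (XOR where the leading bit is 1):
  pos 0: 11101 XOR 10011 = 01110
  pos 1: 11100 XOR 10011 = 01111
  pos 2: 11111 XOR 10011 = 01100
  pos 3: 11001 XOR 10011 = 01010
  pos 4: 10101 XOR 10011 = 00110
  pos 6: 11000 XOR 10011 = 01011
  pos 7: 10110 XOR 10011 = 00101
Remainder (last 4 bits) = 1010. This is the CRC / FCS.

1010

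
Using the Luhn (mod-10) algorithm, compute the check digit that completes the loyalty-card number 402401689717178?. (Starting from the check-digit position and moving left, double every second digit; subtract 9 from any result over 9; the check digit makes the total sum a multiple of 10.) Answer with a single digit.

Partial digits right→left: 8 7 1 7 1 7 9 8 6 1 0 4 2 0 4
Double every second digit counting from the check-digit position (so the 1st, 3rd, 5th, ... of the partial from the right).
  doubled (with −9 where >9): 7 2 2 9 3 0 4 8 → sum 35
  kept as-is: 7 7 7 8 1 4 0 → sum 34
Total = 35 + 34 = 69.
Check digit = (10 − (69 mod 10)) mod 10 = 1.

1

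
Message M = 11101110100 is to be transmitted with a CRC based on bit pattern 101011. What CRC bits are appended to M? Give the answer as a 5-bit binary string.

Append 5 zeros: 1110111010000000. Divide by 101011 (XOR where the leading bit is 1):
  pos 0: 111011 XOR 101011 = 010000
  pos 1: 100001 XOR 101011 = 001010
  pos 3: 101001 XOR 101011 = 000010
  pos 7: 100000 XOR 101011 = 001011
  pos 9: 101100 XOR 101011 = 000111
Remainder (last 5 bits) = 01110. This is the CRC / FCS.

01110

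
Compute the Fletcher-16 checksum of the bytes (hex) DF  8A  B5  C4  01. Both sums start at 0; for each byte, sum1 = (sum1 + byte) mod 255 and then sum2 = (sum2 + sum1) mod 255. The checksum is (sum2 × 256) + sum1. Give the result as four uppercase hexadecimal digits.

Running sums (mod 255):
  after byte 0 (DF): sum1=223, sum2=223
  after byte 1 (8A): sum1=106, sum2=74
  after byte 2 (B5): sum1=32, sum2=106
  after byte 3 (C4): sum1=228, sum2=79
  after byte 4 (01): sum1=229, sum2=53
Checksum = sum2·256 + sum1 = 53·256 + 229 = 13797 = 0x35E5.

35E5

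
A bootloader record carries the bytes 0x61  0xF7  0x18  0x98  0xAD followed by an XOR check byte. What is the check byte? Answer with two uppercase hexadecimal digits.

XOR the bytes together:
  start with 0x61
  0x61 ⊕ 0xF7 = 0x96
  0x96 ⊕ 0x18 = 0x8E
  0x8E ⊕ 0x98 = 0x16
  0x16 ⊕ 0xAD = 0xBB

BB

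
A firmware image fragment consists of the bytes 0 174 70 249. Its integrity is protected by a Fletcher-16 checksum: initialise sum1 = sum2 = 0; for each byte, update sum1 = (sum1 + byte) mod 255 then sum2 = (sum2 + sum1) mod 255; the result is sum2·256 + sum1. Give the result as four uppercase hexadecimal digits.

Running sums (mod 255):
  after byte 0 (0): sum1=0, sum2=0
  after byte 1 (174): sum1=174, sum2=174
  after byte 2 (70): sum1=244, sum2=163
  after byte 3 (249): sum1=238, sum2=146
Checksum = sum2·256 + sum1 = 146·256 + 238 = 37614 = 0x92EE.

92EE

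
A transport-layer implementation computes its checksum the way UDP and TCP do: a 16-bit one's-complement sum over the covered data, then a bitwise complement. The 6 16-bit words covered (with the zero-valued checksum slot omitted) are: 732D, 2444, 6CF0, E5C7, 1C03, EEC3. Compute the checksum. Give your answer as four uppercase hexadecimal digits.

One's-complement addition (fold any carry out of bit 15 back into bit 0):
  0x732D + 0x2444 = 0x09771
  0x9771 + 0x6CF0 = 0x10461 → wrap carry → 0x0462
  0x0462 + 0xE5C7 = 0x0EA29
  0xEA29 + 0x1C03 = 0x1062C → wrap carry → 0x062D
  0x062D + 0xEEC3 = 0x0F4F0
One's-complement sum = 0xF4F0.
Checksum = ~0xF4F0 & 0xFFFF = 0x0B0F.

0B0F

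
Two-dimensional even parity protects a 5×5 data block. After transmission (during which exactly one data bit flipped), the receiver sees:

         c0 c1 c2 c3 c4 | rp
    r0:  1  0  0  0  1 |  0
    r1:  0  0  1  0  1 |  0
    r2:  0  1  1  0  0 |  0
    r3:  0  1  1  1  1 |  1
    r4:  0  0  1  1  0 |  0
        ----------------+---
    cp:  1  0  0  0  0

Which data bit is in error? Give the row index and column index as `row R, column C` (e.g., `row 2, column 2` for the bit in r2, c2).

Recompute each row's even parity and compare to rp:
  r0: data parity 0, sent rp 0 → ok
  r1: data parity 0, sent rp 0 → ok
  r2: data parity 0, sent rp 0 → ok
  r3: data parity 0, sent rp 1 → mismatch
  r4: data parity 0, sent rp 0 → ok
Recompute each column's even parity and compare to cp:
  c0: data parity 1, sent cp 1 → ok
  c1: data parity 0, sent cp 0 → ok
  c2: data parity 0, sent cp 0 → ok
  c3: data parity 0, sent cp 0 → ok
  c4: data parity 1, sent cp 0 → mismatch
Exactly one row (r3) and one column (c4) fail → the flipped bit is at their intersection.

row 3, column 4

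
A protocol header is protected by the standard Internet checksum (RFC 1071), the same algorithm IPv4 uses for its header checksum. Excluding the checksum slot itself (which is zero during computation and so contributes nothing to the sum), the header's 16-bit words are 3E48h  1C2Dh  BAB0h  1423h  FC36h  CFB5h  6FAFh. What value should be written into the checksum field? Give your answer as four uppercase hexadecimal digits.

One's-complement addition (fold any carry out of bit 15 back into bit 0):
  0x3E48 + 0x1C2D = 0x05A75
  0x5A75 + 0xBAB0 = 0x11525 → wrap carry → 0x1526
  0x1526 + 0x1423 = 0x02949
  0x2949 + 0xFC36 = 0x1257F → wrap carry → 0x2580
  0x2580 + 0xCFB5 = 0x0F535
  0xF535 + 0x6FAF = 0x164E4 → wrap carry → 0x64E5
One's-complement sum = 0x64E5.
Checksum = ~0x64E5 & 0xFFFF = 0x9B1A.

9B1A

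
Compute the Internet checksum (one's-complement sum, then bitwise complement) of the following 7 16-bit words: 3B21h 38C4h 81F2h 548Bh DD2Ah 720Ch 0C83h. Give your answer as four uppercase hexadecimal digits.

59E2

One's-complement addition (fold any carry out of bit 15 back into bit 0):
  0x3B21 + 0x38C4 = 0x073E5
  0x73E5 + 0x81F2 = 0x0F5D7
  0xF5D7 + 0x548B = 0x14A62 → wrap carry → 0x4A63
  0x4A63 + 0xDD2A = 0x1278D → wrap carry → 0x278E
  0x278E + 0x720C = 0x0999A
  0x999A + 0x0C83 = 0x0A61D
One's-complement sum = 0xA61D.
Checksum = ~0xA61D & 0xFFFF = 0x59E2.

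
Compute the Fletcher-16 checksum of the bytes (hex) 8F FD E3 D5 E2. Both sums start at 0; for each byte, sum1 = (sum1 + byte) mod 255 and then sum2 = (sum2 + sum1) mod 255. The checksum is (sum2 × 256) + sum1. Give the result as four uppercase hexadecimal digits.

Running sums (mod 255):
  after byte 0 (8F): sum1=143, sum2=143
  after byte 1 (FD): sum1=141, sum2=29
  after byte 2 (E3): sum1=113, sum2=142
  after byte 3 (D5): sum1=71, sum2=213
  after byte 4 (E2): sum1=42, sum2=0
Checksum = sum2·256 + sum1 = 0·256 + 42 = 42 = 0x002A.

002A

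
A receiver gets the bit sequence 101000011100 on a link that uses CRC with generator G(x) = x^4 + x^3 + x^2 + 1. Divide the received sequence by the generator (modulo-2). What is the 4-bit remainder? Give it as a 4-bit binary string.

1000

Modulo-2 division of 101000011100 by 11101:
  pos 0: 10100 XOR 11101 = 01001
  pos 1: 10010 XOR 11101 = 01111
  pos 2: 11110 XOR 11101 = 00011
  pos 5: 11111 XOR 11101 = 00010
Remainder = 1000 (nonzero — an error is detected).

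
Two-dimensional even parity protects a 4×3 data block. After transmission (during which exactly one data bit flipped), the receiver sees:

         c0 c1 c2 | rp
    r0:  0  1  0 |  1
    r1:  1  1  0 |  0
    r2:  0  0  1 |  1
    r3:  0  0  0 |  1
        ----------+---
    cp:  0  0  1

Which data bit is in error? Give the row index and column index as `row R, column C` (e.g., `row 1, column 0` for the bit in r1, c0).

row 3, column 0

Recompute each row's even parity and compare to rp:
  r0: data parity 1, sent rp 1 → ok
  r1: data parity 0, sent rp 0 → ok
  r2: data parity 1, sent rp 1 → ok
  r3: data parity 0, sent rp 1 → mismatch
Recompute each column's even parity and compare to cp:
  c0: data parity 1, sent cp 0 → mismatch
  c1: data parity 0, sent cp 0 → ok
  c2: data parity 1, sent cp 1 → ok
Exactly one row (r3) and one column (c0) fail → the flipped bit is at their intersection.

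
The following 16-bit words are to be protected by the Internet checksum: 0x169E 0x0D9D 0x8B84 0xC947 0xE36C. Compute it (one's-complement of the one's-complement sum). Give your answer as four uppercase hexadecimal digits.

A38B

One's-complement addition (fold any carry out of bit 15 back into bit 0):
  0x169E + 0x0D9D = 0x0243B
  0x243B + 0x8B84 = 0x0AFBF
  0xAFBF + 0xC947 = 0x17906 → wrap carry → 0x7907
  0x7907 + 0xE36C = 0x15C73 → wrap carry → 0x5C74
One's-complement sum = 0x5C74.
Checksum = ~0x5C74 & 0xFFFF = 0xA38B.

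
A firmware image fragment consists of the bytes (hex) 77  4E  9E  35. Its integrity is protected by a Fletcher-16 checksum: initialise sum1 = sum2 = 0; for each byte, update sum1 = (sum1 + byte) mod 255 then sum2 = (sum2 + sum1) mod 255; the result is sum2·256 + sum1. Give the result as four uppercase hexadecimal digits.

3B99

Running sums (mod 255):
  after byte 0 (77): sum1=119, sum2=119
  after byte 1 (4E): sum1=197, sum2=61
  after byte 2 (9E): sum1=100, sum2=161
  after byte 3 (35): sum1=153, sum2=59
Checksum = sum2·256 + sum1 = 59·256 + 153 = 15257 = 0x3B99.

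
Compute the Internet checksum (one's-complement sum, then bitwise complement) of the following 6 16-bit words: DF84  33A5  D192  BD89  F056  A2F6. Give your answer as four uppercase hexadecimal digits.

CA6B

One's-complement addition (fold any carry out of bit 15 back into bit 0):
  0xDF84 + 0x33A5 = 0x11329 → wrap carry → 0x132A
  0x132A + 0xD192 = 0x0E4BC
  0xE4BC + 0xBD89 = 0x1A245 → wrap carry → 0xA246
  0xA246 + 0xF056 = 0x1929C → wrap carry → 0x929D
  0x929D + 0xA2F6 = 0x13593 → wrap carry → 0x3594
One's-complement sum = 0x3594.
Checksum = ~0x3594 & 0xFFFF = 0xCA6B.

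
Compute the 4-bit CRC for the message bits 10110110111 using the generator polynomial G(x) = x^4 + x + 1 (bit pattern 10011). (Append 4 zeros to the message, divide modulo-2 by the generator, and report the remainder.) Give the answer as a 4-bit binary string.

Append 4 zeros: 101101101110000. Divide by 10011 (XOR where the leading bit is 1):
  pos 0: 10110 XOR 10011 = 00101
  pos 2: 10111 XOR 10011 = 00100
  pos 4: 10001 XOR 10011 = 00010
  pos 7: 10110 XOR 10011 = 00101
  pos 9: 10100 XOR 10011 = 00111
Remainder (last 4 bits) = 1110. This is the CRC / FCS.

1110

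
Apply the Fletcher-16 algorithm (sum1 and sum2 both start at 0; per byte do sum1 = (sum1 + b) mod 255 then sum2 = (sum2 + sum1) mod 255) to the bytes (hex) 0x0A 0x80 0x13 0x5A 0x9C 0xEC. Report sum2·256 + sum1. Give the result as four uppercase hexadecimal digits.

Running sums (mod 255):
  after byte 0 (0x0A): sum1=10, sum2=10
  after byte 1 (0x80): sum1=138, sum2=148
  after byte 2 (0x13): sum1=157, sum2=50
  after byte 3 (0x5A): sum1=247, sum2=42
  after byte 4 (0x9C): sum1=148, sum2=190
  after byte 5 (0xEC): sum1=129, sum2=64
Checksum = sum2·256 + sum1 = 64·256 + 129 = 16513 = 0x4081.

4081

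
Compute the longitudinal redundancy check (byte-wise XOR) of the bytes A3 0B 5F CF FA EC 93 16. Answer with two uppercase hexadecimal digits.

XOR the bytes together:
  start with 0xA3
  0xA3 ⊕ 0x0B = 0xA8
  0xA8 ⊕ 0x5F = 0xF7
  0xF7 ⊕ 0xCF = 0x38
  0x38 ⊕ 0xFA = 0xC2
  0xC2 ⊕ 0xEC = 0x2E
  0x2E ⊕ 0x93 = 0xBD
  0xBD ⊕ 0x16 = 0xAB

AB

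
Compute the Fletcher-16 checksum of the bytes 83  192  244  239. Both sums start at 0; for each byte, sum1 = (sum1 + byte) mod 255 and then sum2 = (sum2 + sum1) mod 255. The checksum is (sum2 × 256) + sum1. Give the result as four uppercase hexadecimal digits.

Running sums (mod 255):
  after byte 0 (83): sum1=83, sum2=83
  after byte 1 (192): sum1=20, sum2=103
  after byte 2 (244): sum1=9, sum2=112
  after byte 3 (239): sum1=248, sum2=105
Checksum = sum2·256 + sum1 = 105·256 + 248 = 27128 = 0x69F8.

69F8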